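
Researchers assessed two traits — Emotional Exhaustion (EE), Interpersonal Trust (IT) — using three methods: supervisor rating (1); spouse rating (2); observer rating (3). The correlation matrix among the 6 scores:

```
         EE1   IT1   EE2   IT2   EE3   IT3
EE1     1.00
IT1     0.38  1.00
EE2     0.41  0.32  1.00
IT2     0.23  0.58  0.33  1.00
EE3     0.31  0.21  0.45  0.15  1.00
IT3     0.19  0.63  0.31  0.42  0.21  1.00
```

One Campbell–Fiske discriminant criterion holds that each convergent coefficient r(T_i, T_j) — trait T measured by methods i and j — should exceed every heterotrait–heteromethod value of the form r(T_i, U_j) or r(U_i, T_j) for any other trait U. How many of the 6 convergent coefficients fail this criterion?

0

Each convergent coefficient versus the relevant comparison correlations:
EE (methods 1·2): 0.41 vs {0.23, 0.32} → pass.
EE (methods 1·3): 0.31 vs {0.19, 0.21} → pass.
EE (methods 2·3): 0.45 vs {0.31, 0.15} → pass.
IT (methods 1·2): 0.58 vs {0.32, 0.23} → pass.
IT (methods 1·3): 0.63 vs {0.21, 0.19} → pass.
IT (methods 2·3): 0.42 vs {0.15, 0.31} → pass.
0 of 6 fail.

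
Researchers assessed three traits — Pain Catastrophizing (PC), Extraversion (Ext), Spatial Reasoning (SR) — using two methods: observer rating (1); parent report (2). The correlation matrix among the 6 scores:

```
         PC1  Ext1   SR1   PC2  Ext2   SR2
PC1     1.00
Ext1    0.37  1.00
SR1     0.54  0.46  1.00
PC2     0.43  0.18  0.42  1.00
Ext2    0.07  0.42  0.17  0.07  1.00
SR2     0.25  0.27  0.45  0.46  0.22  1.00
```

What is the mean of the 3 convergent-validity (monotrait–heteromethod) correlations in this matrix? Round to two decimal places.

0.43

Convergent values: 0.43, 0.42, 0.45; mean = 1.30/3 = 0.43.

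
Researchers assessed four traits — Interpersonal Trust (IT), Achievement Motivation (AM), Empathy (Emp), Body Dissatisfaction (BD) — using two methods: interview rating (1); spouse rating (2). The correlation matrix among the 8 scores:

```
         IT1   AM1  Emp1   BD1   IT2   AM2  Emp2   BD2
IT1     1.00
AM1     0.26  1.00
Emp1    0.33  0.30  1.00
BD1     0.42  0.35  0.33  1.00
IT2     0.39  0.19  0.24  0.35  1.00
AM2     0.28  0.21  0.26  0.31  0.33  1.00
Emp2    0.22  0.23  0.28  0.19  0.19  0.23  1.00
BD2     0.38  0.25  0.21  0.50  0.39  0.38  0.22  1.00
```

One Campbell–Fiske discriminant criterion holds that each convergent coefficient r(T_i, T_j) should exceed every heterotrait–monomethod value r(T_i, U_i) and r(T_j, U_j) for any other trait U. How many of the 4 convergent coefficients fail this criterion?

Checking each validity diagonal entry against its comparison values:
IT (methods 1·2): 0.39 vs {0.26, 0.33, 0.33, 0.19, 0.42, 0.39} → fail.
AM (methods 1·2): 0.21 vs {0.26, 0.33, 0.30, 0.23, 0.35, 0.38} → fail.
Emp (methods 1·2): 0.28 vs {0.33, 0.19, 0.30, 0.23, 0.33, 0.22} → fail.
BD (methods 1·2): 0.50 vs {0.42, 0.39, 0.35, 0.38, 0.33, 0.22} → pass.
3 of 4 fail.

3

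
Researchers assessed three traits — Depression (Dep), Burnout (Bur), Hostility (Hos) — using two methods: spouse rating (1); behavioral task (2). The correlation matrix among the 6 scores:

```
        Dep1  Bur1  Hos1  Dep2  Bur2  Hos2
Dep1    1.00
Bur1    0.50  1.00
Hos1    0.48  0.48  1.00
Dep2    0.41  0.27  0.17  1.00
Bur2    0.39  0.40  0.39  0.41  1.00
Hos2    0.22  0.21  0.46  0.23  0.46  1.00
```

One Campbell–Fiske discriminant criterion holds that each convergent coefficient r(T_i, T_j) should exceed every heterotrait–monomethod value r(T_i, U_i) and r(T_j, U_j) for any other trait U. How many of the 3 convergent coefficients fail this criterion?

3

Convergent coefficients and their comparison sets:
Dep (methods 1·2): 0.41 vs {0.50, 0.41, 0.48, 0.23} → fail.
Bur (methods 1·2): 0.40 vs {0.50, 0.41, 0.48, 0.46} → fail.
Hos (methods 1·2): 0.46 vs {0.48, 0.23, 0.48, 0.46} → fail.
3 of 3 fail.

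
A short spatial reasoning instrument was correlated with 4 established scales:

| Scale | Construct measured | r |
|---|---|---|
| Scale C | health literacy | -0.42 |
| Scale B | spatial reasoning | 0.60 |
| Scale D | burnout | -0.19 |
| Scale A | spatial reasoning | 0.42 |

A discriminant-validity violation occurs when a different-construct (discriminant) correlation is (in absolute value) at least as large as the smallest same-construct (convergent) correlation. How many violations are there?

1

Convergent (same construct = spatial reasoning): Scale B, Scale A.
Smallest convergent = 0.42. Discriminant |r|: 0.42, 0.19; count ≥ 0.42 → 1.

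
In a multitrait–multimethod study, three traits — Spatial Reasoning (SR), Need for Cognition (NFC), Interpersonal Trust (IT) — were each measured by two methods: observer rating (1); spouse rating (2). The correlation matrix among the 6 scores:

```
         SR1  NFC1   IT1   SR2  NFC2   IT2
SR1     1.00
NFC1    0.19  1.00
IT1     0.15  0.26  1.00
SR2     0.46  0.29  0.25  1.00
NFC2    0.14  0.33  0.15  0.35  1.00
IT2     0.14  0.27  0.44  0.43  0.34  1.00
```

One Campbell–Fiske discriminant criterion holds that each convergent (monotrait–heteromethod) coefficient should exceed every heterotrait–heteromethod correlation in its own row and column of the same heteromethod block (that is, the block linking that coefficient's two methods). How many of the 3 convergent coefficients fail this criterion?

Checking each validity diagonal entry against its comparison values:
SR (methods 1·2): 0.46 vs {0.14, 0.29, 0.14, 0.25} → pass.
NFC (methods 1·2): 0.33 vs {0.29, 0.14, 0.27, 0.15} → pass.
IT (methods 1·2): 0.44 vs {0.25, 0.14, 0.15, 0.27} → pass.
0 of 3 fail.

0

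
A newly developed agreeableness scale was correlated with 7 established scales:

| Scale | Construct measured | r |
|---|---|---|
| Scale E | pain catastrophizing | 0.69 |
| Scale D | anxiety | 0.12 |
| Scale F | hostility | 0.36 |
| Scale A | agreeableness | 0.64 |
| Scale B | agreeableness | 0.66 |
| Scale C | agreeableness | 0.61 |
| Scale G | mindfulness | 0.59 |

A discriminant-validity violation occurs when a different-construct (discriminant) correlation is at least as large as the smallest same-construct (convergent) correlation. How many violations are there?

1

Convergent (same construct = agreeableness): Scale A, Scale B, Scale C.
Smallest convergent = 0.61. Discriminant values: 0.69, 0.12, 0.36, 0.59; count ≥ 0.61 → 1.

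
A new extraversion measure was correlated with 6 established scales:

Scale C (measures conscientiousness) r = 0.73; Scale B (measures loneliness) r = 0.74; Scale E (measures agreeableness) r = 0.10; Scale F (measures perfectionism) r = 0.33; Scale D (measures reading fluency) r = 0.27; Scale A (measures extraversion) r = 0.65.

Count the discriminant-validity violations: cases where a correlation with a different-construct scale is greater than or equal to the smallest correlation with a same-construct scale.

Convergent (same construct = extraversion): Scale A.
Smallest convergent = 0.65. Discriminant values: 0.73, 0.74, 0.10, 0.33, 0.27; count ≥ 0.65 → 2.

2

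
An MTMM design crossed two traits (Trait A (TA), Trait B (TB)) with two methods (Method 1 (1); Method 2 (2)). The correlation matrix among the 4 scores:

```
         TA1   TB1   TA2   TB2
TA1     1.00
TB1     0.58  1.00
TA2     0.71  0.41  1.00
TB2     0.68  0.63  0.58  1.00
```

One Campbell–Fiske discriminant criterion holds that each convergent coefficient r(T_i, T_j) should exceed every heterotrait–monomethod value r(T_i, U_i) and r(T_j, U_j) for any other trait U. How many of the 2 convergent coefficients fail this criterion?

0

Checking each validity diagonal entry against its comparison values:
TA (methods 1·2): 0.71 vs {0.58, 0.58} → pass.
TB (methods 1·2): 0.63 vs {0.58, 0.58} → pass.
0 of 2 fail.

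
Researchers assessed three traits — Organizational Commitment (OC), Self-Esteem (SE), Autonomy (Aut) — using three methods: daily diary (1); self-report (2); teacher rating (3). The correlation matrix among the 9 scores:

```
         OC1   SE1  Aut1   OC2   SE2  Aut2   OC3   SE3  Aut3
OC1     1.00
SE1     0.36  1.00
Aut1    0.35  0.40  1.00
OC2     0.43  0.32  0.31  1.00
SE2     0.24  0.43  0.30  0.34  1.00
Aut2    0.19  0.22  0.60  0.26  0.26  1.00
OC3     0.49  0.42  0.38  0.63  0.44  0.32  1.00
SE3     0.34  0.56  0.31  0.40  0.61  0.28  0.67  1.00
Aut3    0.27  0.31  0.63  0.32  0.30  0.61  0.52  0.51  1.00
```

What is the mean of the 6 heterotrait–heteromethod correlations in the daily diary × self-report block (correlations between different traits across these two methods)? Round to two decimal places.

0.26

HTHM values (method 1 × method 2): 0.24, 0.19, 0.32, 0.22, 0.31, 0.30; mean = 1.58/6 = 0.26.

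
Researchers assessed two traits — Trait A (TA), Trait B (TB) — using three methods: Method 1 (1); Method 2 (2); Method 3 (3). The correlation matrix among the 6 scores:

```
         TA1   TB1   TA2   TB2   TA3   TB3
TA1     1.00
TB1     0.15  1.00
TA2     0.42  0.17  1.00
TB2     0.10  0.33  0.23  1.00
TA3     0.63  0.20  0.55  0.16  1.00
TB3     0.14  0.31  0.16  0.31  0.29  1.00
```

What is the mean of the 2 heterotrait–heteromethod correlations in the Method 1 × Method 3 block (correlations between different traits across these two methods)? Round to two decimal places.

0.17

HTHM values (method 1 × method 3): 0.14, 0.20; mean = 0.34/2 = 0.17.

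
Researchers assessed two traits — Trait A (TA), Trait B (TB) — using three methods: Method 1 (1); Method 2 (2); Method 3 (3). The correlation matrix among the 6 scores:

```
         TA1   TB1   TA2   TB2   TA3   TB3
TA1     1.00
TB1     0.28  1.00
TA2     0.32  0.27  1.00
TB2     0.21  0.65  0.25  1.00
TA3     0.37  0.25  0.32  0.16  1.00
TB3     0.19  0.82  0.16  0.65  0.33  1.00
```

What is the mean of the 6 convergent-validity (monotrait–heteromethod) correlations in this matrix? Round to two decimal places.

0.52

Convergent values: 0.32, 0.37, 0.32, 0.65, 0.82, 0.65; mean = 3.13/6 = 0.52.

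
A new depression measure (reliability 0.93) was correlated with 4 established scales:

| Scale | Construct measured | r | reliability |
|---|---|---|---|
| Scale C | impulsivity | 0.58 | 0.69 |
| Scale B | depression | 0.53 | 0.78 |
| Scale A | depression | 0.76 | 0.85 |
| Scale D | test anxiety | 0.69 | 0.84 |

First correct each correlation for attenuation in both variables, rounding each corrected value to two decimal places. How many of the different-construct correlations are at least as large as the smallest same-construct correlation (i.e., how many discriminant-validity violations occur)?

Disattenuated r (r / √(r_scale · r_new)):
  Scale C (disc): 0.58 / √(0.69·0.93) = 0.72
  Scale B (conv): 0.53 / √(0.78·0.93) = 0.62
  Scale A (conv): 0.76 / √(0.85·0.93) = 0.85
  Scale D (disc): 0.69 / √(0.84·0.93) = 0.78
Smallest convergent = 0.62. Discriminant values: 0.72, 0.78; count ≥ 0.62 → 2.

2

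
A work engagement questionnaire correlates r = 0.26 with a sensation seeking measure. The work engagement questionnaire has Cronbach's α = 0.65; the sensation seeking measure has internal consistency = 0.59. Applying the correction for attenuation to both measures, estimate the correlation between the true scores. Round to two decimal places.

0.42

r_true = r_obs / √(r_xx · r_yy) = 0.26 / √(0.65 × 0.59) = 0.26 / √0.3835 = 0.26 / 0.6193 ≈ 0.42.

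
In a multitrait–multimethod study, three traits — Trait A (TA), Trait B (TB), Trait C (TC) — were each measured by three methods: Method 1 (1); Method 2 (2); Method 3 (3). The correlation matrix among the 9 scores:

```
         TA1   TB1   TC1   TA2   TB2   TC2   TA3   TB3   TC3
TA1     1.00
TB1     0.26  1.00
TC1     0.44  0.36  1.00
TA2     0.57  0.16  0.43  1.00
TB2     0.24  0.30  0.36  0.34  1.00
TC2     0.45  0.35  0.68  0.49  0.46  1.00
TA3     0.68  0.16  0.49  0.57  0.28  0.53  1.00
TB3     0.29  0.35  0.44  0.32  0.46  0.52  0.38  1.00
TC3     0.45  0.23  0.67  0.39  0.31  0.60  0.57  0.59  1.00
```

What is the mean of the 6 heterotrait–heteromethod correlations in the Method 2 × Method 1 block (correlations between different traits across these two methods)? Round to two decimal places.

0.33

HTHM values (method 2 × method 1): 0.16, 0.43, 0.24, 0.36, 0.45, 0.35; mean = 1.99/6 = 0.33.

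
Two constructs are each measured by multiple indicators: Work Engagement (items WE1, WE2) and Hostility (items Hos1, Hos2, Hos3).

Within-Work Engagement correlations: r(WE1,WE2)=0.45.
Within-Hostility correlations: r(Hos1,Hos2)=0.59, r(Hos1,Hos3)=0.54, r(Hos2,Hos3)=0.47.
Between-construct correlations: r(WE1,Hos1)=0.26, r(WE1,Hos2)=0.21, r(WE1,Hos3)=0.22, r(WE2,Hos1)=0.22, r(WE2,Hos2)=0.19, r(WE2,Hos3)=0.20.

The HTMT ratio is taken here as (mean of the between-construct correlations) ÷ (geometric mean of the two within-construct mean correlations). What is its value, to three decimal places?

0.442

Mean between = 1.30/6 = 0.2167.
Mean within-WE = 0.45/1 = 0.4500; mean within-Hos = 1.60/3 = 0.5333.
Geometric mean = √(0.4500 × 0.5333) = 0.4899.
HTMT = 0.2167 / 0.4899 = 0.442.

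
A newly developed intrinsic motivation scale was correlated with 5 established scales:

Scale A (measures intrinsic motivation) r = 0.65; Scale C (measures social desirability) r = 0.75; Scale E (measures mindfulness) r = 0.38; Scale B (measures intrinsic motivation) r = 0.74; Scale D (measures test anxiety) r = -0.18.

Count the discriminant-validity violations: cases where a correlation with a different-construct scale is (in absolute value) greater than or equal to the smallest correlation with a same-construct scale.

Convergent (same construct = intrinsic motivation): Scale A, Scale B.
Smallest convergent = 0.65. Discriminant |r|: 0.75, 0.38, 0.18; count ≥ 0.65 → 1.

1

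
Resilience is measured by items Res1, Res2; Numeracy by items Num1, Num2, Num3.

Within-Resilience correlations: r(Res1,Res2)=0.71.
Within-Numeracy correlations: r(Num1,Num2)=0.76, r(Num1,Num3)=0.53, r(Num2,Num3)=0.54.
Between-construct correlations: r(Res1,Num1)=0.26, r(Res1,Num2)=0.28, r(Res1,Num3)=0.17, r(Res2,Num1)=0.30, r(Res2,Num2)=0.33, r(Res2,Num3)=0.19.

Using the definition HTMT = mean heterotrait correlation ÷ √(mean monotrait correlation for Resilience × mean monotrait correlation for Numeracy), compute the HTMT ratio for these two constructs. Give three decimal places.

Mean heterotrait r = 1.53/6 = 0.2550.
Mean within-Res = 0.71/1 = 0.7100; mean within-Num = 1.83/3 = 0.6100.
Geometric mean = √(0.7100 × 0.6100) = 0.6581.
HTMT = 0.2550 / 0.6581 = 0.387.

0.387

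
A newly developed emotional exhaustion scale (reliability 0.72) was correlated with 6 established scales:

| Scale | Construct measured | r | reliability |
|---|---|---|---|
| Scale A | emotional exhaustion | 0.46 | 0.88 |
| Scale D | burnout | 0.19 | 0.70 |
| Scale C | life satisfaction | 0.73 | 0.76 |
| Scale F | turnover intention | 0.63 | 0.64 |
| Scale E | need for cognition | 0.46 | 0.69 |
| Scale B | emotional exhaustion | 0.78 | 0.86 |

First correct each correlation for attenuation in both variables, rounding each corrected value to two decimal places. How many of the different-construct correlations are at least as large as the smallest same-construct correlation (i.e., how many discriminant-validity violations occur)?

Disattenuated r (r / √(r_scale · r_new)):
  Scale A (conv): 0.46 / √(0.88·0.72) = 0.58
  Scale D (disc): 0.19 / √(0.70·0.72) = 0.27
  Scale C (disc): 0.73 / √(0.76·0.72) = 0.99
  Scale F (disc): 0.63 / √(0.64·0.72) = 0.93
  Scale E (disc): 0.46 / √(0.69·0.72) = 0.65
  Scale B (conv): 0.78 / √(0.86·0.72) = 0.99
Smallest convergent = 0.58. Discriminant values: 0.27, 0.99, 0.93, 0.65; count ≥ 0.58 → 3.

3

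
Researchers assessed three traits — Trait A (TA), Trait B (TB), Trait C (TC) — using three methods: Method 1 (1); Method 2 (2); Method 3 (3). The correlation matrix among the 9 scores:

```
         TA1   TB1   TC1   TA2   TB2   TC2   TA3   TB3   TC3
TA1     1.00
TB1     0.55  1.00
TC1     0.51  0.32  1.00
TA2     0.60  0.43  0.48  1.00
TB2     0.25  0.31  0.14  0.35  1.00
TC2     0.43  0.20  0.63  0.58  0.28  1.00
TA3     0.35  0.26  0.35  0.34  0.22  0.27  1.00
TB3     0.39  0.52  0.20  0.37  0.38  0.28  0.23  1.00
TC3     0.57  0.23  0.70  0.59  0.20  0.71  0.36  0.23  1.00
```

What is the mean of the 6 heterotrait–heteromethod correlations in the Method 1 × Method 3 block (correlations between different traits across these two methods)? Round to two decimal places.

0.33

HTHM values (method 1 × method 3): 0.39, 0.57, 0.26, 0.23, 0.35, 0.20; mean = 2.00/6 = 0.33.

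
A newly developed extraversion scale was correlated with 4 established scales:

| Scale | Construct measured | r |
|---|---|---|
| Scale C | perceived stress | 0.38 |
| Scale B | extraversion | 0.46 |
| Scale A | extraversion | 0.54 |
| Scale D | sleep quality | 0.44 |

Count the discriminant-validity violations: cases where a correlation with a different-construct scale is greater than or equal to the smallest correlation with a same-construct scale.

0

Convergent (same construct = extraversion): Scale B, Scale A.
Smallest convergent = 0.46. Discriminant values: 0.38, 0.44; count ≥ 0.46 → 0.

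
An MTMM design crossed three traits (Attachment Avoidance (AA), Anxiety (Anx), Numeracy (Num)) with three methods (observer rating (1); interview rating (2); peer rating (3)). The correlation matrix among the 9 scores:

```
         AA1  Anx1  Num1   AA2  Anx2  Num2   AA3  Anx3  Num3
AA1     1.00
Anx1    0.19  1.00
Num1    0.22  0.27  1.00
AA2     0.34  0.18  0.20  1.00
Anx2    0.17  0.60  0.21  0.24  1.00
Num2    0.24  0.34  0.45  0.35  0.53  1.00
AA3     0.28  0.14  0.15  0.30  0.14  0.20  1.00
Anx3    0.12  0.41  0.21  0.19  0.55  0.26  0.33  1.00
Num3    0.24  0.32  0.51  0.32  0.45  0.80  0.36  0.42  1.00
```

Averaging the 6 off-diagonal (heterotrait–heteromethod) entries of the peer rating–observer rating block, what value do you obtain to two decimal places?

HTHM values (method 3 × method 1): 0.14, 0.15, 0.12, 0.21, 0.24, 0.32; mean = 1.18/6 = 0.20.

0.20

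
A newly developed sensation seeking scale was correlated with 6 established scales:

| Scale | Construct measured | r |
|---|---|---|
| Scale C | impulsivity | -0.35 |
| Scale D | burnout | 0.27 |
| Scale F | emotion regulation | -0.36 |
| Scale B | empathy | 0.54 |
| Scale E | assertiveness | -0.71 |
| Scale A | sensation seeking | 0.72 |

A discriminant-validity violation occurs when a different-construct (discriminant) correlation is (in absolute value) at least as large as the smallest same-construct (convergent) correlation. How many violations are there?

0

Convergent (same construct = sensation seeking): Scale A.
Smallest convergent = 0.72. Discriminant |r|: 0.35, 0.27, 0.36, 0.54, 0.71; count ≥ 0.72 → 0.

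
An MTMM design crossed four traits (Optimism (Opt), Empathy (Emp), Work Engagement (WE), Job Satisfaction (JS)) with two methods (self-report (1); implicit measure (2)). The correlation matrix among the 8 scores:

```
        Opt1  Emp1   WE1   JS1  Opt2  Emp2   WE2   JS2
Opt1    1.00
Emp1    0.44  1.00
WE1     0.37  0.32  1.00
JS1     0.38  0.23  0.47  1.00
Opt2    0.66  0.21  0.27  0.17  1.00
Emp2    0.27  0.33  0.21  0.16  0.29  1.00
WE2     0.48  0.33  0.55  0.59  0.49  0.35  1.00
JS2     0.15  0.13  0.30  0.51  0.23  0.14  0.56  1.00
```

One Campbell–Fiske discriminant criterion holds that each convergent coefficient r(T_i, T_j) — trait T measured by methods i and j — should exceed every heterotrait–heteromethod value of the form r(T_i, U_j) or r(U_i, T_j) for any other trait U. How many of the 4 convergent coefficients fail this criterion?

Convergent coefficients and their comparison sets:
Opt (methods 1·2): 0.66 vs {0.27, 0.21, 0.48, 0.27, 0.15, 0.17} → pass.
Emp (methods 1·2): 0.33 vs {0.21, 0.27, 0.33, 0.21, 0.13, 0.16} → fail.
WE (methods 1·2): 0.55 vs {0.27, 0.48, 0.21, 0.33, 0.30, 0.59} → fail.
JS (methods 1·2): 0.51 vs {0.17, 0.15, 0.16, 0.13, 0.59, 0.30} → fail.
3 of 4 fail.

3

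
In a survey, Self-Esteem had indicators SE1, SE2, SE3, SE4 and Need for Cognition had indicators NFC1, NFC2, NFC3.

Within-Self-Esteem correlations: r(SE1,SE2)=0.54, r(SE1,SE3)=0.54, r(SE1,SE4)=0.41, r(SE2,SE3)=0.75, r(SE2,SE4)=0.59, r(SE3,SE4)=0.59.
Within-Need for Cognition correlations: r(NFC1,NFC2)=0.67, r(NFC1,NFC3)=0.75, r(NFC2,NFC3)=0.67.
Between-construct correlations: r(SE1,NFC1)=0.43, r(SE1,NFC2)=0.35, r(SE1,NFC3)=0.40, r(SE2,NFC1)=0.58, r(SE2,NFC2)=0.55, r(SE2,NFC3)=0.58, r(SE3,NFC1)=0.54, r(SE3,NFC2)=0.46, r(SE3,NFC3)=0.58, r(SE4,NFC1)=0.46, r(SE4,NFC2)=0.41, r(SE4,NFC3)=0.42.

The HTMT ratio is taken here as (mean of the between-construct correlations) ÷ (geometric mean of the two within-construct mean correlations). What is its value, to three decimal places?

Mean heterotrait r = 5.76/12 = 0.4800.
Mean within-SE = 3.42/6 = 0.5700; mean within-NFC = 2.09/3 = 0.6967.
Geometric mean = √(0.5700 × 0.6967) = 0.6302.
HTMT = 0.4800 / 0.6302 = 0.762.

0.762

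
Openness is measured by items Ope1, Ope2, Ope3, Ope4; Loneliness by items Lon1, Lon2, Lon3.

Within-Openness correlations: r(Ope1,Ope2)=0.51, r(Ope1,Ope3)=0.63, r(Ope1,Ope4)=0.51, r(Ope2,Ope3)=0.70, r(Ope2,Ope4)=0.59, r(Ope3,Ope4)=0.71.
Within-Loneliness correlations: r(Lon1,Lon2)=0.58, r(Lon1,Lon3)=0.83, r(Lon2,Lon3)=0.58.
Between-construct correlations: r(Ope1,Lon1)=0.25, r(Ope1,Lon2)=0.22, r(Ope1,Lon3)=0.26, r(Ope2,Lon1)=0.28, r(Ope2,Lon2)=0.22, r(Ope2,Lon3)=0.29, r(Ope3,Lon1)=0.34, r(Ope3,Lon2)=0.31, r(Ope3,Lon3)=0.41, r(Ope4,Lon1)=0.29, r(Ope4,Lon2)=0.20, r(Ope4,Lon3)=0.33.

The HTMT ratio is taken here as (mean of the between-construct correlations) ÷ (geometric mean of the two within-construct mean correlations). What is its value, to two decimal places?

Between-construct mean = 3.40/12 = 0.2833.
Mean within-Ope = 3.65/6 = 0.6083; mean within-Lon = 1.99/3 = 0.6633.
Geometric mean = √(0.6083 × 0.6633) = 0.6352.
HTMT = 0.2833 / 0.6352 = 0.45.

0.45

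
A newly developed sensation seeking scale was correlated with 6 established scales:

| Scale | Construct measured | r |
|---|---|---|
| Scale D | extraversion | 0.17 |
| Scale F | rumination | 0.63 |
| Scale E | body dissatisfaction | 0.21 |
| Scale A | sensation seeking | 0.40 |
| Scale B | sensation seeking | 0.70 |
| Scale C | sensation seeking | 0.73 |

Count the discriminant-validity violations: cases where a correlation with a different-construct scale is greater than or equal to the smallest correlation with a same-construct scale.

1

Convergent (same construct = sensation seeking): Scale A, Scale B, Scale C.
Smallest convergent = 0.40. Discriminant values: 0.17, 0.63, 0.21; count ≥ 0.40 → 1.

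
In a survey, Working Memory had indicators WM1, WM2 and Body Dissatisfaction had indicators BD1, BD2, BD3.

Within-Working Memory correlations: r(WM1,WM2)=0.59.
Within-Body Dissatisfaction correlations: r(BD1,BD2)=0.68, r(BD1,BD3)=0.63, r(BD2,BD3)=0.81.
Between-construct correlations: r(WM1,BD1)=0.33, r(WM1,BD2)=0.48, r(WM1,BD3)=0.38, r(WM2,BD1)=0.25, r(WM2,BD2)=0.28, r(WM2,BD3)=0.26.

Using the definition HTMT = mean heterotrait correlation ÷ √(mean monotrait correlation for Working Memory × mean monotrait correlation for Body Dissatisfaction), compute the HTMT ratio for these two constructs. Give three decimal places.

Mean between = 1.98/6 = 0.3300.
Mean within-WM = 0.59/1 = 0.5900; mean within-BD = 2.12/3 = 0.7067.
Geometric mean = √(0.5900 × 0.7067) = 0.6457.
HTMT = 0.3300 / 0.6457 = 0.511.

0.511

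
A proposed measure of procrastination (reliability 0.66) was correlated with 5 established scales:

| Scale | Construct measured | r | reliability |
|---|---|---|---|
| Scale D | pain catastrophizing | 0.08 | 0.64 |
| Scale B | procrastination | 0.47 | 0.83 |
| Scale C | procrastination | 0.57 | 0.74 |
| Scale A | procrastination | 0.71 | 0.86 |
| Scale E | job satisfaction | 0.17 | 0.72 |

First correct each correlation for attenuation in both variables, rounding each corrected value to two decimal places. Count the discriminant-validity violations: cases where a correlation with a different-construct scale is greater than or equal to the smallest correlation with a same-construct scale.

Disattenuated r (r / √(r_scale · r_new)):
  Scale D (disc): 0.08 / √(0.64·0.66) = 0.12
  Scale B (conv): 0.47 / √(0.83·0.66) = 0.64
  Scale C (conv): 0.57 / √(0.74·0.66) = 0.82
  Scale A (conv): 0.71 / √(0.86·0.66) = 0.94
  Scale E (disc): 0.17 / √(0.72·0.66) = 0.25
Smallest convergent = 0.64. Discriminant values: 0.12, 0.25; count ≥ 0.64 → 0.

0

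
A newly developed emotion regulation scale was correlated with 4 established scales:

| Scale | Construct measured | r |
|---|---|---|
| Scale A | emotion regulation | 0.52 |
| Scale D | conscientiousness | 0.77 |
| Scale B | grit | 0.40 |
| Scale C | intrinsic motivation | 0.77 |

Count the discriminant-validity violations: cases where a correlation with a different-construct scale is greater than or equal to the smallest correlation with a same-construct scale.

Convergent (same construct = emotion regulation): Scale A.
Smallest convergent = 0.52. Discriminant values: 0.77, 0.40, 0.77; count ≥ 0.52 → 2.

2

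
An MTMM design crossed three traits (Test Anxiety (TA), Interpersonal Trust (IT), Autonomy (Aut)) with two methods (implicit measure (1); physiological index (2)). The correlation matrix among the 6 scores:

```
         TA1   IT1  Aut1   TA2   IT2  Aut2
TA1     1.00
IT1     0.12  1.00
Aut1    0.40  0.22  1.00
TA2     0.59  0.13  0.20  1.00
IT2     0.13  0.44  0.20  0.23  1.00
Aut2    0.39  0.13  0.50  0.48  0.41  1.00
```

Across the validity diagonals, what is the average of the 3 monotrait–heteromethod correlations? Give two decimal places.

Convergent values: 0.59, 0.44, 0.50; mean = 1.53/3 = 0.51.

0.51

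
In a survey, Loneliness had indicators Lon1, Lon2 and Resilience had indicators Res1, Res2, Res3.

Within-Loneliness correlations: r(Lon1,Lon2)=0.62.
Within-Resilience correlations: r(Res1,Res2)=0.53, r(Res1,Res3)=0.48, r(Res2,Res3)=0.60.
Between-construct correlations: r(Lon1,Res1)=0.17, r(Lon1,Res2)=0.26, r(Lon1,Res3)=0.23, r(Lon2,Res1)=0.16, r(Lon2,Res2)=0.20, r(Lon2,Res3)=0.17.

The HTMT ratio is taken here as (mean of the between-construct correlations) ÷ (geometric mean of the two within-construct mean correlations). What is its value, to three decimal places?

Mean heterotrait r = 1.19/6 = 0.1983.
Mean within-Lon = 0.62/1 = 0.6200; mean within-Res = 1.61/3 = 0.5367.
Geometric mean = √(0.6200 × 0.5367) = 0.5768.
HTMT = 0.1983 / 0.5768 = 0.344.

0.344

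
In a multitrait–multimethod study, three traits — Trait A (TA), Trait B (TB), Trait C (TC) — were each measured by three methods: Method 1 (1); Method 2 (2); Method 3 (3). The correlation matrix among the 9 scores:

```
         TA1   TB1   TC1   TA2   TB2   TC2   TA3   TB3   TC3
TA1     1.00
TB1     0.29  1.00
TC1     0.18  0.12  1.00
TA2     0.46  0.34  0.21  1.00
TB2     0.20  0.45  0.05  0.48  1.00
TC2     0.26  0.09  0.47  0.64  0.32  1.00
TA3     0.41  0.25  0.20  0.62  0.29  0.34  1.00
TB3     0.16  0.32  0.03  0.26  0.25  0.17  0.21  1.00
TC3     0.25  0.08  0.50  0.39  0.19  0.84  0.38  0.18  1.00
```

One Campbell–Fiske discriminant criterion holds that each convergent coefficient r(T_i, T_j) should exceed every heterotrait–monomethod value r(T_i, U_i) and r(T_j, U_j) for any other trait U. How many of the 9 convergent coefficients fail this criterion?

Checking each validity diagonal entry against its comparison values:
TA (methods 1·2): 0.46 vs {0.29, 0.48, 0.18, 0.64} → fail.
TA (methods 1·3): 0.41 vs {0.29, 0.21, 0.18, 0.38} → pass.
TA (methods 2·3): 0.62 vs {0.48, 0.21, 0.64, 0.38} → fail.
TB (methods 1·2): 0.45 vs {0.29, 0.48, 0.12, 0.32} → fail.
TB (methods 1·3): 0.32 vs {0.29, 0.21, 0.12, 0.18} → pass.
TB (methods 2·3): 0.25 vs {0.48, 0.21, 0.32, 0.18} → fail.
TC (methods 1·2): 0.47 vs {0.18, 0.64, 0.12, 0.32} → fail.
TC (methods 1·3): 0.50 vs {0.18, 0.38, 0.12, 0.18} → pass.
TC (methods 2·3): 0.84 vs {0.64, 0.38, 0.32, 0.18} → pass.
5 of 9 fail.

5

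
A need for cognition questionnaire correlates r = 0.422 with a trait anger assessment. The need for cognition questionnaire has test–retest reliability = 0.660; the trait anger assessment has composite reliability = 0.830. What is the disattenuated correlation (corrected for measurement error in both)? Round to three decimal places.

r_true = r_obs / √(r_xx · r_yy) = 0.422 / √(0.660 × 0.830) = 0.422 / √0.547800 = 0.422 / 0.7401 ≈ 0.570.

0.570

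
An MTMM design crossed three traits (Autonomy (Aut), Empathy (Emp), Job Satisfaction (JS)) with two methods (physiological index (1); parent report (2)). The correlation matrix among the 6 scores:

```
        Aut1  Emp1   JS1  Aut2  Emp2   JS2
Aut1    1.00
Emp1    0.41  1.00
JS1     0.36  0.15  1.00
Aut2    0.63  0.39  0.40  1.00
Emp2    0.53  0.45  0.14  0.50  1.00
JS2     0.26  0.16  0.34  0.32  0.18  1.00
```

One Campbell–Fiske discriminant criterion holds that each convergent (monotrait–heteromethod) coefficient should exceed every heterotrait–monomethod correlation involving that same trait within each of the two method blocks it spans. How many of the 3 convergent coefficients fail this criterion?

2

Each convergent coefficient versus the relevant comparison correlations:
Aut (methods 1·2): 0.63 vs {0.41, 0.50, 0.36, 0.32} → pass.
Emp (methods 1·2): 0.45 vs {0.41, 0.50, 0.15, 0.18} → fail.
JS (methods 1·2): 0.34 vs {0.36, 0.32, 0.15, 0.18} → fail.
2 of 3 fail.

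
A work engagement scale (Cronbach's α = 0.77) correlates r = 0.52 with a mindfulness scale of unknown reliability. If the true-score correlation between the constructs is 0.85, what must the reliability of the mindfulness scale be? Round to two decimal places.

r_true = r_obs / √(r_xx · r_yy) ⇒ 0.85 = 0.52 / √(0.77 · r_yy).
√(0.77 · r_yy) = 0.52 / 0.85 = 0.6118; 0.77 · r_yy = 0.3743; r_yy = 0.3743 / 0.77 ≈ 0.49.

0.49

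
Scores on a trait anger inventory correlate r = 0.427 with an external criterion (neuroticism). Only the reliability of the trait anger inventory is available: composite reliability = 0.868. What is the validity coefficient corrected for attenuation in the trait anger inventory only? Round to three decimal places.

0.458

Single correction: r_c = r_obs / √r_xx = 0.427 / √0.868 = 0.427 / 0.9317 ≈ 0.458.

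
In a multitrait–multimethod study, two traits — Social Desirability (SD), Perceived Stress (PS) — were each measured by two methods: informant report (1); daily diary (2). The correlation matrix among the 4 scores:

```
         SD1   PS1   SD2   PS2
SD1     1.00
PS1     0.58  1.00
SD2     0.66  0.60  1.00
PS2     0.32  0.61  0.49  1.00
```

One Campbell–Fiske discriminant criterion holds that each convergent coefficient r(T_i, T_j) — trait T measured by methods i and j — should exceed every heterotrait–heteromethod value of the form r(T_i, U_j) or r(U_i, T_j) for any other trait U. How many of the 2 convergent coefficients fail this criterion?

Convergent coefficients and their comparison sets:
SD (methods 1·2): 0.66 vs {0.32, 0.60} → pass.
PS (methods 1·2): 0.61 vs {0.60, 0.32} → pass.
0 of 2 fail.

0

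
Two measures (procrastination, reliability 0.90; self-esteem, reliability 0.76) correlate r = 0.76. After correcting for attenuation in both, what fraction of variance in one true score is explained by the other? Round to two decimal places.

Disattenuated r = 0.76 / √(0.90 × 0.76) = 0.76 / 0.8270 = 0.9190.
Shared true-score variance = 0.9190² = 0.8446 ≈ 0.84.

0.84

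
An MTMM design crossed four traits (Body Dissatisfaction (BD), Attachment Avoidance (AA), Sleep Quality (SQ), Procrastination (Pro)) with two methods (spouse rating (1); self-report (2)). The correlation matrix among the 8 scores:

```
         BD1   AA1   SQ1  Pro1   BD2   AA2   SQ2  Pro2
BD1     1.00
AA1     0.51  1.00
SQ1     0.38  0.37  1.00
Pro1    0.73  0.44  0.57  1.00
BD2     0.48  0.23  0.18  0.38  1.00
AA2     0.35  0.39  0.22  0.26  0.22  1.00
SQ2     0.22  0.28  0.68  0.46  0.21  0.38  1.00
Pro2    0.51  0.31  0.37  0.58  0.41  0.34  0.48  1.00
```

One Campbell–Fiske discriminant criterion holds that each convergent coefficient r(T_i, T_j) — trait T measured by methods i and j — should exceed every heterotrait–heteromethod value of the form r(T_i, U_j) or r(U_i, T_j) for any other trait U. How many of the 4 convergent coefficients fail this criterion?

1

Each convergent coefficient versus the relevant comparison correlations:
BD (methods 1·2): 0.48 vs {0.35, 0.23, 0.22, 0.18, 0.51, 0.38} → fail.
AA (methods 1·2): 0.39 vs {0.23, 0.35, 0.28, 0.22, 0.31, 0.26} → pass.
SQ (methods 1·2): 0.68 vs {0.18, 0.22, 0.22, 0.28, 0.37, 0.46} → pass.
Pro (methods 1·2): 0.58 vs {0.38, 0.51, 0.26, 0.31, 0.46, 0.37} → pass.
1 of 4 fail.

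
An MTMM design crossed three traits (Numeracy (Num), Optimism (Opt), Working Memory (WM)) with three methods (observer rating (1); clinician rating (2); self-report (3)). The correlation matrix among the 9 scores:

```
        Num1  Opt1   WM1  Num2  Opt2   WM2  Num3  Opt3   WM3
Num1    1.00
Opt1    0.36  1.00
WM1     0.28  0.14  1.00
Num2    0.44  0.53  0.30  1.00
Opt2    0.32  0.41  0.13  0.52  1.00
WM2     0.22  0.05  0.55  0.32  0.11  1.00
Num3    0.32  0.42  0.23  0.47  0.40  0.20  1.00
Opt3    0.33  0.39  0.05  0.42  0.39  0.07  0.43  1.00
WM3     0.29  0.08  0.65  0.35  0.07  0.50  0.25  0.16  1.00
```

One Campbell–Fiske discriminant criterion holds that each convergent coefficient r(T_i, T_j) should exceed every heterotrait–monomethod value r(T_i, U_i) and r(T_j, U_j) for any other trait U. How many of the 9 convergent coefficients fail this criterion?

Each convergent coefficient versus the relevant comparison correlations:
Num (methods 1·2): 0.44 vs {0.36, 0.52, 0.28, 0.32} → fail.
Num (methods 1·3): 0.32 vs {0.36, 0.43, 0.28, 0.25} → fail.
Num (methods 2·3): 0.47 vs {0.52, 0.43, 0.32, 0.25} → fail.
Opt (methods 1·2): 0.41 vs {0.36, 0.52, 0.14, 0.11} → fail.
Opt (methods 1·3): 0.39 vs {0.36, 0.43, 0.14, 0.16} → fail.
Opt (methods 2·3): 0.39 vs {0.52, 0.43, 0.11, 0.16} → fail.
WM (methods 1·2): 0.55 vs {0.28, 0.32, 0.14, 0.11} → pass.
WM (methods 1·3): 0.65 vs {0.28, 0.25, 0.14, 0.16} → pass.
WM (methods 2·3): 0.50 vs {0.32, 0.25, 0.11, 0.16} → pass.
6 of 9 fail.

6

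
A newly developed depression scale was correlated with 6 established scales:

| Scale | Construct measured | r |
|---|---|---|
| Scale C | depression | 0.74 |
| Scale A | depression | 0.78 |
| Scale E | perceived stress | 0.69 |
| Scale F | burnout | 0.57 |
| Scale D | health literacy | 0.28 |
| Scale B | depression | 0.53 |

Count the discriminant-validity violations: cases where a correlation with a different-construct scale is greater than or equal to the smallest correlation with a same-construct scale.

2

Convergent (same construct = depression): Scale C, Scale A, Scale B.
Smallest convergent = 0.53. Discriminant values: 0.69, 0.57, 0.28; count ≥ 0.53 → 2.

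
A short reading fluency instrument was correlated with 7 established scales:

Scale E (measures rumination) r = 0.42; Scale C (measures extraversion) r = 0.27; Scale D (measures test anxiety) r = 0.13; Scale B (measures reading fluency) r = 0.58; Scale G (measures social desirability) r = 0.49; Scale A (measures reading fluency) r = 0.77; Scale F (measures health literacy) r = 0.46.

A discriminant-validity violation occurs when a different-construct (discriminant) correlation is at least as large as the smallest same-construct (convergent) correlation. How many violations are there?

0

Convergent (same construct = reading fluency): Scale B, Scale A.
Smallest convergent = 0.58. Discriminant values: 0.42, 0.27, 0.13, 0.49, 0.46; count ≥ 0.58 → 0.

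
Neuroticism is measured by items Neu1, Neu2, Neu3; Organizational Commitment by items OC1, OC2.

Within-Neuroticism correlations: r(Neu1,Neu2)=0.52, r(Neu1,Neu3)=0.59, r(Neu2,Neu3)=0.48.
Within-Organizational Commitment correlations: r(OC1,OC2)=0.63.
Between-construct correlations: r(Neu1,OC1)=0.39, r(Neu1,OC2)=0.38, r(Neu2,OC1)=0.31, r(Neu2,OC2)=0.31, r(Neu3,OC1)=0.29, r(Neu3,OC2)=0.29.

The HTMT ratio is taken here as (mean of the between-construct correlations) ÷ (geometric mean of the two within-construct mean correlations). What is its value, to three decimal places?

0.568

Between-construct mean = 1.97/6 = 0.3283.
Mean within-Neu = 1.59/3 = 0.5300; mean within-OC = 0.63/1 = 0.6300.
Geometric mean = √(0.5300 × 0.6300) = 0.5778.
HTMT = 0.3283 / 0.5778 = 0.568.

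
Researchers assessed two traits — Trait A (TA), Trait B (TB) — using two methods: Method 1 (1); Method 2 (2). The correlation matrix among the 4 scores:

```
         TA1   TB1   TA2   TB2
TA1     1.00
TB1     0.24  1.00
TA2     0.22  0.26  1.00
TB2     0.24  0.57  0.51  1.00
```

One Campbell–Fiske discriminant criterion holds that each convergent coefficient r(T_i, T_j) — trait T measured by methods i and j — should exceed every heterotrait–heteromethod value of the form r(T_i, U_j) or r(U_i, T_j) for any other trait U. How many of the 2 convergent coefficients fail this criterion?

1

Checking each validity diagonal entry against its comparison values:
TA (methods 1·2): 0.22 vs {0.24, 0.26} → fail.
TB (methods 1·2): 0.57 vs {0.26, 0.24} → pass.
1 of 2 fail.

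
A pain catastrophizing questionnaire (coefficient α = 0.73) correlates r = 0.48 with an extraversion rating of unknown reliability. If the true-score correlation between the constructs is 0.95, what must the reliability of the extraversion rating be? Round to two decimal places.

0.35

r_true = r_obs / √(r_xx · r_yy) ⇒ 0.95 = 0.48 / √(0.73 · r_yy).
√(0.73 · r_yy) = 0.48 / 0.95 = 0.5053; 0.73 · r_yy = 0.2553; r_yy = 0.2553 / 0.73 ≈ 0.35.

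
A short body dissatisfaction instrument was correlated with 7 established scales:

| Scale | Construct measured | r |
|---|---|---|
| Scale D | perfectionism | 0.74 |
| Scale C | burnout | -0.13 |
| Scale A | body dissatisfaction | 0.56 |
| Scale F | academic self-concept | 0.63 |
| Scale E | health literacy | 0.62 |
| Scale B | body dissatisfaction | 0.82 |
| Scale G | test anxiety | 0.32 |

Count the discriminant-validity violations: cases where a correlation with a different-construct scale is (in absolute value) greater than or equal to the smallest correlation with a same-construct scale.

3

Convergent (same construct = body dissatisfaction): Scale A, Scale B.
Smallest convergent = 0.56. Discriminant |r|: 0.74, 0.13, 0.63, 0.62, 0.32; count ≥ 0.56 → 3.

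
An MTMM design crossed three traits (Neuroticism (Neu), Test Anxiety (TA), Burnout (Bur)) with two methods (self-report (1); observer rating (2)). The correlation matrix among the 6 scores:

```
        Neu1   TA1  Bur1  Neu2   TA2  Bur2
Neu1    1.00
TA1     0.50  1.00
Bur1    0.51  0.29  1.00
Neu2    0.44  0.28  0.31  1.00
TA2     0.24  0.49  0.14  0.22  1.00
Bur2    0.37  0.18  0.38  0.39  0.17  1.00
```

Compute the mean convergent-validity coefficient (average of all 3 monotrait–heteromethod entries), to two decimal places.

Convergent values: 0.44, 0.49, 0.38; mean = 1.31/3 = 0.44.

0.44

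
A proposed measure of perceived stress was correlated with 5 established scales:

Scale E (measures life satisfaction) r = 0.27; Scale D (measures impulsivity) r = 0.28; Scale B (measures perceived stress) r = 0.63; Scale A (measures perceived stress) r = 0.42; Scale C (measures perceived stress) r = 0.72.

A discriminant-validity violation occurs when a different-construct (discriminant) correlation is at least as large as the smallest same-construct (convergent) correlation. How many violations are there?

0

Convergent (same construct = perceived stress): Scale B, Scale A, Scale C.
Smallest convergent = 0.42. Discriminant values: 0.27, 0.28; count ≥ 0.42 → 0.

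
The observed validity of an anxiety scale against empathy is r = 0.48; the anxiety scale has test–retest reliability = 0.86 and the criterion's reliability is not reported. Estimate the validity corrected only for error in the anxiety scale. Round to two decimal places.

0.52

Single correction: r_c = r_obs / √r_xx = 0.48 / √0.86 = 0.48 / 0.9274 ≈ 0.52.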